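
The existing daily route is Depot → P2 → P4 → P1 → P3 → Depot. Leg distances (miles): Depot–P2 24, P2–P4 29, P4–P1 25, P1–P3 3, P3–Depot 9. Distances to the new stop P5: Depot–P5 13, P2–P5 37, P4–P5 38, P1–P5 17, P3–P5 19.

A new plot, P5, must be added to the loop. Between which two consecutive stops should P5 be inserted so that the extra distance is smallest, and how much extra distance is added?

Insertion cost between consecutive stops i–j is d(i,P5) + d(P5,j) − d(i,j):
  between Depot and P2: 13 + 37 − 24 = 26
  between P2 and P4: 37 + 38 − 29 = 46
  between P4 and P1: 38 + 17 − 25 = 30
  between P1 and P3: 17 + 19 − 3 = 33
  between P3 and Depot: 19 + 13 − 9 = 23
Cheapest insertion is between P3 and Depot, adding 23.
New total = 90 + 23 = 113.

Minimum extra distance: 23 miles, inserting P5 between P3 and Depot.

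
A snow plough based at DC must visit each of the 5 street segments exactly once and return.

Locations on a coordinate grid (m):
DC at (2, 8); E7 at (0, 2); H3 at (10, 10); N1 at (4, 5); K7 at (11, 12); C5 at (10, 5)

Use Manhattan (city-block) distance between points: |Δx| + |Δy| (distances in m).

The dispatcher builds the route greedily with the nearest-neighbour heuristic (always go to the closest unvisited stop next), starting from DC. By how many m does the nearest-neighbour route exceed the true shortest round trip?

DC: N1=5, E7=8, H3=10, C5=11, K7=13 ⇒ N1
N1: C5=6, E7=7, H3=11, K7=14 ⇒ C5
C5: H3=5, K7=8, E7=13 ⇒ H3
H3: K7=3, E7=18 ⇒ K7
K7: E7=21 ⇒ E7
NN route DC → N1 → C5 → H3 → K7 → E7 → DC costs 48.
Optimal: DC → E7 → N1 → C5 → H3 → K7 → DC costs 42 (by enumerating all 60 distinct tours).
Excess = 48 − 42 = 6.

The nearest-neighbour route is 6 m longer than optimal.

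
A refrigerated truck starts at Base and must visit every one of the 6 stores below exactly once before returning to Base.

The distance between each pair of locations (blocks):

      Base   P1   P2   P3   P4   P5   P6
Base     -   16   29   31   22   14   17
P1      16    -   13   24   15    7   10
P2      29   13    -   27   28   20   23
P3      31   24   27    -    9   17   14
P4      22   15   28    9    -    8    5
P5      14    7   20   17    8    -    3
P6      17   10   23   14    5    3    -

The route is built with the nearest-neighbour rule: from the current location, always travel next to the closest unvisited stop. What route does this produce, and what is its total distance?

Total distance 97 blocks via the nearest-neighbour route Base → P5 → P6 → P4 → P3 → P1 → P2 → Base.

From Base: distances to unvisited — P5=14, P1=16, P6=17, P4=22, P2=29, P3=31. Nearest is P5 (14).
From P5: distances to unvisited — P6=3, P1=7, P4=8, P3=17, P2=20. Nearest is P6 (3).
From P6: distances to unvisited — P4=5, P1=10, P3=14, P2=23. Nearest is P4 (5).
From P4: distances to unvisited — P3=9, P1=15, P2=28. Nearest is P3 (9).
From P3: distances to unvisited — P1=24, P2=27. Nearest is P1 (24).
From P1: distances to unvisited — P2=13. Nearest is P2 (13).
Return P2→Base: 29.
Total = 14 + 3 + 5 + 9 + 24 + 13 + 29 = 97.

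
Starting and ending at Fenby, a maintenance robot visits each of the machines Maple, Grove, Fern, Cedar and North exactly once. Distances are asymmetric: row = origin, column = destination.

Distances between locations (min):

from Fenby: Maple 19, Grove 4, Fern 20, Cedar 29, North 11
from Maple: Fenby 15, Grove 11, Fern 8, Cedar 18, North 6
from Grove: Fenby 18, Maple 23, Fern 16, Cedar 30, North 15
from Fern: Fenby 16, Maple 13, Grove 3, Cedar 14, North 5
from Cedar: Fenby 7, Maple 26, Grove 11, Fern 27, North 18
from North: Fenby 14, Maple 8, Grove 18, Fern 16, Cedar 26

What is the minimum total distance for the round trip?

Shortest round trip = 56 min.

Fenby→Maple→Grove→Fern→Cedar→North→Fenby: 19+11+16+14+18+14 = 92
Fenby→Maple→Grove→Fern→North→Cedar→Fenby: 19+11+16+5+26+7 = 84
Fenby→Maple→Grove→Cedar→Fern→North→Fenby: 19+11+30+27+5+14 = 106
Fenby→Maple→Grove→Cedar→North→Fern→Fenby: 19+11+30+18+16+16 = 110
Fenby→Maple→Grove→North→Fern→Cedar→Fenby: 19+11+15+16+14+7 = 82
Fenby→Maple→Grove→North→Cedar→Fern→Fenby: 19+11+15+26+27+16 = 114
Fenby→Maple→Fern→Grove→Cedar→North→Fenby: 19+8+3+30+18+14 = 92
Fenby→Maple→Fern→Grove→North→Cedar→Fenby: 19+8+3+15+26+7 = 78
Fenby→Maple→Fern→Cedar→Grove→North→Fenby: 19+8+14+11+15+14 = 81
Fenby→Maple→Fern→Cedar→North→Grove→Fenby: 19+8+14+18+18+18 = 95
Fenby→Maple→Fern→North→Grove→Cedar→Fenby: 19+8+5+18+30+7 = 87
Fenby→Maple→Fern→North→Cedar→Grove→Fenby: 19+8+5+26+11+18 = 87
Fenby→Maple→Cedar→Grove→Fern→North→Fenby: 19+18+11+16+5+14 = 83
Fenby→Maple→Cedar→Grove→North→Fern→Fenby: 19+18+11+15+16+16 = 95
… (106 more)
Fenby→Grove→North→Maple→Fern→Cedar→Fenby: 4+15+8+8+14+7 = 56  ← best
The minimum is 56.
One optimal route: Fenby → Grove → North → Maple → Fern → Cedar → Fenby.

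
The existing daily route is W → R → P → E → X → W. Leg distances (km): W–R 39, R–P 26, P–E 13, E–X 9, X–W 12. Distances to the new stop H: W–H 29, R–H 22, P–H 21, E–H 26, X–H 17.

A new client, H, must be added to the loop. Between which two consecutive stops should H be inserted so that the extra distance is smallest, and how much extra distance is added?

+12 km — insert H between W and R.

Insertion cost between consecutive stops i–j is d(i,H) + d(H,j) − d(i,j):
  between W and R: 29 + 22 − 39 = 12
  between R and P: 22 + 21 − 26 = 17
  between P and E: 21 + 26 − 13 = 34
  between E and X: 26 + 17 − 9 = 34
  between X and W: 17 + 29 − 12 = 34
Cheapest insertion is between W and R, adding 12.
New total = 99 + 12 = 111.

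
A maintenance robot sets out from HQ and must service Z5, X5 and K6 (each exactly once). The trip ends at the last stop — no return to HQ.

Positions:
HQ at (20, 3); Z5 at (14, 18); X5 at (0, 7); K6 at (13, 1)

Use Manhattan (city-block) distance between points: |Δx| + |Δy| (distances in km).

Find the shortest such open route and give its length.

There are 3! = 6 possible orderings.
HQ → Z5 → X5 → K6: 21+25+19 = 65
HQ → Z5 → K6 → X5: 21+18+19 = 58
HQ → X5 → Z5 → K6: 24+25+18 = 67
HQ → X5 → K6 → Z5: 24+19+18 = 61
HQ → K6 → Z5 → X5: 9+18+25 = 52
HQ → K6 → X5 → Z5: 9+19+25 = 53
The minimum is 52.
One shortest path: HQ → K6 → Z5 → X5.

52 km — the minimum one-way total.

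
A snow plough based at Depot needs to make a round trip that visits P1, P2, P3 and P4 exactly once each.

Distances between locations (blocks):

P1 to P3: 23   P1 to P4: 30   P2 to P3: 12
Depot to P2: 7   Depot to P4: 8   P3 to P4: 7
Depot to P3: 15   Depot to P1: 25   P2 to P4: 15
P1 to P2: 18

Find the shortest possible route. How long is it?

Shortest round trip = 63 blocks.

There are 12 distinct closed tours to check (reversals are equivalent).
Depot - P1 - P2 - P3 - P4 - Depot: 25+18+12+7+8 = 70
Depot - P1 - P2 - P4 - P3 - Depot: 25+18+15+7+15 = 80
Depot - P1 - P3 - P2 - P4 - Depot: 25+23+12+15+8 = 83
Depot - P1 - P3 - P4 - P2 - Depot: 25+23+7+15+7 = 77
Depot - P1 - P4 - P2 - P3 - Depot: 25+30+15+12+15 = 97
Depot - P1 - P4 - P3 - P2 - Depot: 25+30+7+12+7 = 81
Depot - P2 - P1 - P3 - P4 - Depot: 7+18+23+7+8 = 63
Depot - P2 - P1 - P4 - P3 - Depot: 7+18+30+7+15 = 77
Depot - P2 - P3 - P1 - P4 - Depot: 7+12+23+30+8 = 80
Depot - P2 - P4 - P1 - P3 - Depot: 7+15+30+23+15 = 90
Depot - P3 - P1 - P2 - P4 - Depot: 15+23+18+15+8 = 79
Depot - P3 - P2 - P1 - P4 - Depot: 15+12+18+30+8 = 83
The minimum is 63.
One optimal route: Depot → P2 → P1 → P3 → P4 → Depot (or its reverse).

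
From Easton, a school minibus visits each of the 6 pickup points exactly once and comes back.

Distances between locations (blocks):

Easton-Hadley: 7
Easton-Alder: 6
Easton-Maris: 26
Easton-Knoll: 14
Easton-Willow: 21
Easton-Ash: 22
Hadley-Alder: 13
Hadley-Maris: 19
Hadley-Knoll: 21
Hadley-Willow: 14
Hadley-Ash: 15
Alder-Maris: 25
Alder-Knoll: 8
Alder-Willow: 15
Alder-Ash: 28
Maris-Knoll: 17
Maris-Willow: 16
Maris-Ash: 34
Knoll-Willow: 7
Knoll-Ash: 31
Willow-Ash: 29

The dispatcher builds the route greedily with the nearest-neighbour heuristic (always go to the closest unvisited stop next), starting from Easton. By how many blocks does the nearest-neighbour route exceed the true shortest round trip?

Excess over optimum: 17 blocks.

From Easton: Alder=6, Hadley=7, Knoll=14, Willow=21, Ash=22, Maris=26 → choose Alder (6).
From Alder: Knoll=8, Hadley=13, Willow=15, Maris=25, Ash=28 → choose Knoll (8).
From Knoll: Willow=7, Maris=17, Hadley=21, Ash=31 → choose Willow (7).
From Willow: Hadley=14, Maris=16, Ash=29 → choose Hadley (14).
From Hadley: Ash=15, Maris=19 → choose Ash (15).
From Ash: Maris=34 → choose Maris (34).
NN route Easton → Alder → Knoll → Willow → Hadley → Ash → Maris → Easton costs 110.
Optimal: Easton → Hadley → Ash → Maris → Willow → Knoll → Alder → Easton costs 93 (by enumerating all 360 distinct tours).
Excess = 110 − 93 = 17.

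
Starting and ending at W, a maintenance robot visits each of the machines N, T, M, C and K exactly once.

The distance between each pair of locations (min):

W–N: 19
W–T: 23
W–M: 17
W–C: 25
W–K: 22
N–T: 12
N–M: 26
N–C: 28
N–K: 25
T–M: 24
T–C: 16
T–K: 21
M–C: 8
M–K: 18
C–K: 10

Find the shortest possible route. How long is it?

87 min — the shortest possible round trip.

W → N → T → M → C → K → W: 19+12+24+8+10+22 = 95
W → N → T → M → K → C → W: 19+12+24+18+10+25 = 108
W → N → T → C → M → K → W: 19+12+16+8+18+22 = 95
W → N → T → C → K → M → W: 19+12+16+10+18+17 = 92
W → N → T → K → M → C → W: 19+12+21+18+8+25 = 103
W → N → T → K → C → M → W: 19+12+21+10+8+17 = 87
W → N → M → T → C → K → W: 19+26+24+16+10+22 = 117
W → N → M → T → K → C → W: 19+26+24+21+10+25 = 125
W → N → M → C → T → K → W: 19+26+8+16+21+22 = 112
W → N → M → C → K → T → W: 19+26+8+10+21+23 = 107
W → N → M → K → T → C → W: 19+26+18+21+16+25 = 125
W → N → M → K → C → T → W: 19+26+18+10+16+23 = 112
W → N → C → T → M → K → W: 19+28+16+24+18+22 = 127
W → N → C → T → K → M → W: 19+28+16+21+18+17 = 119
… (46 more)
The minimum is 87.
One optimal route: W → N → T → K → C → M → W (or its reverse).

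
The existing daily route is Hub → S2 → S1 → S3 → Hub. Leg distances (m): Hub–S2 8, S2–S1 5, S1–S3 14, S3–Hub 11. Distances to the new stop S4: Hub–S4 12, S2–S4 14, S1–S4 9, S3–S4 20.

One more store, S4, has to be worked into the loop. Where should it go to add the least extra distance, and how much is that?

Minimum extra distance: 15 m, inserting S4 between S1 and S3.

Insertion cost between consecutive stops i–j is d(i,S4) + d(S4,j) − d(i,j):
  between Hub and S2: 12 + 14 − 8 = 18
  between S2 and S1: 14 + 9 − 5 = 18
  between S1 and S3: 9 + 20 − 14 = 15
  between S3 and Hub: 20 + 12 − 11 = 21
Cheapest insertion is between S1 and S3, adding 15.
New total = 38 + 15 = 53.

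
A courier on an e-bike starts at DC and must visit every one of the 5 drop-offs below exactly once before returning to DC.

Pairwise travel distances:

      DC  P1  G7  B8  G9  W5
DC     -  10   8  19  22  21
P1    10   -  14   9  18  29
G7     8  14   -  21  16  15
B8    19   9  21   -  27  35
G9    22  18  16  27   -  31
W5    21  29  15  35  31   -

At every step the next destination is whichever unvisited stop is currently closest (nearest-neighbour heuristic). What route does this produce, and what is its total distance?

Total distance 110 via the nearest-neighbour route DC → G7 → P1 → B8 → G9 → W5 → DC.

DC → [G7:8 / P1:10 / B8:19 / W5:21 / G9:22] → G7 (8)
G7 → [P1:14 / W5:15 / G9:16 / B8:21] → P1 (14)
P1 → [B8:9 / G9:18 / W5:29] → B8 (9)
B8 → [G9:27 / W5:35] → G9 (27)
G9 → [W5:31] → W5 (31)
Return W5→DC: 21.
Total = 8 + 14 + 9 + 27 + 31 + 21 = 110.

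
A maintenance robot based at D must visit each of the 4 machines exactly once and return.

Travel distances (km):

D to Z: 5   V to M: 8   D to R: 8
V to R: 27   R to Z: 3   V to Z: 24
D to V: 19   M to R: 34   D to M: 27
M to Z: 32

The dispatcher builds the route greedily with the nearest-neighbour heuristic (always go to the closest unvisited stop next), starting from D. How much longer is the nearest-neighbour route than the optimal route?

1 km longer than the optimal tour.

D: Z=5, R=8, V=19, M=27 ⇒ Z
Z: R=3, V=24, M=32 ⇒ R
R: V=27, M=34 ⇒ V
V: M=8 ⇒ M
NN route D → Z → R → V → M → D costs 70.
Optimal: D → V → M → R → Z → D costs 69 (by enumerating all 12 distinct tours).
Excess = 70 − 69 = 1.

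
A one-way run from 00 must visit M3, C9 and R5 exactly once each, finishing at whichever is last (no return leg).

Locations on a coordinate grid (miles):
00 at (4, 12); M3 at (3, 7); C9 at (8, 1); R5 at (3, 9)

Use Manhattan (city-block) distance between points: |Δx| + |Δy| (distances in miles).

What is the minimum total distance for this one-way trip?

There are 3! = 6 possible orderings.
00 → M3 → C9 → R5: 6+11+13 = 30
00 → M3 → R5 → C9: 6+2+13 = 21
00 → C9 → M3 → R5: 15+11+2 = 28
00 → C9 → R5 → M3: 15+13+2 = 30
00 → R5 → M3 → C9: 4+2+11 = 17
00 → R5 → C9 → M3: 4+13+11 = 28
The minimum is 17.
One shortest path: 00 → R5 → M3 → C9.

Shortest open route: 17 miles.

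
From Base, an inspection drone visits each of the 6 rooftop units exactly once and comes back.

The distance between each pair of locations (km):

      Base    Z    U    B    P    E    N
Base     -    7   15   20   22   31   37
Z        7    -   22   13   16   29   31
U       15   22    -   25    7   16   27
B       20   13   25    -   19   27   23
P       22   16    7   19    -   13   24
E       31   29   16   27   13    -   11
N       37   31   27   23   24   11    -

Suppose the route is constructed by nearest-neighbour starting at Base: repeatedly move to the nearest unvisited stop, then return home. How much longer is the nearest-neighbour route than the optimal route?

The nearest-neighbour route is 21 km longer than optimal.

Base: Z=7, U=15, B=20, P=22, E=31, N=37 ⇒ Z
Z: B=13, P=16, U=22, E=29, N=31 ⇒ B
B: P=19, N=23, U=25, E=27 ⇒ P
P: U=7, E=13, N=24 ⇒ U
U: E=16, N=27 ⇒ E
E: N=11 ⇒ N
NN route Base → Z → B → P → U → E → N → Base costs 110.
Optimal: Base → Z → B → N → E → P → U → Base costs 89 (by enumerating all 360 distinct tours).
Excess = 110 − 89 = 21.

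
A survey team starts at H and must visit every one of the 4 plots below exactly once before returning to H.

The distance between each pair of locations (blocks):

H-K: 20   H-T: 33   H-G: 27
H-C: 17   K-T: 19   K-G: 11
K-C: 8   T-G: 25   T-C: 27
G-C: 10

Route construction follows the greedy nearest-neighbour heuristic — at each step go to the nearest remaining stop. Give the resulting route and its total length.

At H the remaining stops are C 17, K 20, G 27, T 33; go to C.
At C the remaining stops are K 8, G 10, T 27; go to K.
At K the remaining stops are G 11, T 19; go to G.
At G the remaining stops are T 25; go to T.
Return T→H: 33.
Total = 17 + 8 + 11 + 25 + 33 = 94.

94 blocks along H → C → K → G → T → H.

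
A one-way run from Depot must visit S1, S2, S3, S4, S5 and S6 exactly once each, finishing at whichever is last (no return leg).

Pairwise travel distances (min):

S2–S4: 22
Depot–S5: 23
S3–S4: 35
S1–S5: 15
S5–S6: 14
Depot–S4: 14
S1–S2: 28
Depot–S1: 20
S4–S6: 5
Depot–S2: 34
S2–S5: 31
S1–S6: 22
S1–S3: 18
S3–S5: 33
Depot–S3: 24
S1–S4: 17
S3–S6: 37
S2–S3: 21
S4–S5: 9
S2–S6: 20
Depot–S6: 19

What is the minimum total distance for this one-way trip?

There are 6! = 720 possible orderings.
Depot - S1 - S2 - S3 - S4 - S5 - S6: 20+28+21+35+9+14 = 127
Depot - S1 - S2 - S3 - S4 - S6 - S5: 20+28+21+35+5+14 = 123
Depot - S1 - S2 - S3 - S5 - S4 - S6: 20+28+21+33+9+5 = 116
Depot - S1 - S2 - S3 - S5 - S6 - S4: 20+28+21+33+14+5 = 121
Depot - S1 - S2 - S3 - S6 - S4 - S5: 20+28+21+37+5+9 = 120
Depot - S1 - S2 - S3 - S6 - S5 - S4: 20+28+21+37+14+9 = 129
Depot - S1 - S2 - S4 - S3 - S5 - S6: 20+28+22+35+33+14 = 152
Depot - S1 - S2 - S4 - S3 - S6 - S5: 20+28+22+35+37+14 = 156
… (712 more)
Depot - S4 - S6 - S5 - S1 - S3 - S2: 14+5+14+15+18+21 = 87  ← best
The minimum is 87.
One shortest path: Depot → S4 → S6 → S5 → S1 → S3 → S2.

87 min — the minimum one-way total.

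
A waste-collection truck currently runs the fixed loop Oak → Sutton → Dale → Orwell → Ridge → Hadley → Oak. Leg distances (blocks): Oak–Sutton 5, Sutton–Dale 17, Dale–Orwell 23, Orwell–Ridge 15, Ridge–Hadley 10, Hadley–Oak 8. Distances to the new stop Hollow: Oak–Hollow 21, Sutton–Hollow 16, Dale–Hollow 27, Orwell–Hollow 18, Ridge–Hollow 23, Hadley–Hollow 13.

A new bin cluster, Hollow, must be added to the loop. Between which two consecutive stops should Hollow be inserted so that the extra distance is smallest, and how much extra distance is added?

Minimum extra distance: 22 blocks, inserting Hollow between Dale and Orwell.

Insertion cost between consecutive stops i–j is d(i,Hollow) + d(Hollow,j) − d(i,j):
  between Oak and Sutton: 21 + 16 − 5 = 32
  between Sutton and Dale: 16 + 27 − 17 = 26
  between Dale and Orwell: 27 + 18 − 23 = 22
  between Orwell and Ridge: 18 + 23 − 15 = 26
  between Ridge and Hadley: 23 + 13 − 10 = 26
  between Hadley and Oak: 13 + 21 − 8 = 26
Cheapest insertion is between Dale and Orwell, adding 22.
New total = 78 + 22 = 100.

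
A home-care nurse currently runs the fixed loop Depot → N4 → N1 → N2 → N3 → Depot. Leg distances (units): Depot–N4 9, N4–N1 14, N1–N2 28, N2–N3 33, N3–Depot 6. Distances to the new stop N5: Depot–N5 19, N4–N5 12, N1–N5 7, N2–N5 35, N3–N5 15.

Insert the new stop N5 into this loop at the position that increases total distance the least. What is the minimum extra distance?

+5 — insert N5 between N4 and N1.

Insertion cost between consecutive stops i–j is d(i,N5) + d(N5,j) − d(i,j):
  between Depot and N4: 19 + 12 − 9 = 22
  between N4 and N1: 12 + 7 − 14 = 5
  between N1 and N2: 7 + 35 − 28 = 14
  between N2 and N3: 35 + 15 − 33 = 17
  between N3 and Depot: 15 + 19 − 6 = 28
Cheapest insertion is between N4 and N1, adding 5.
New total = 90 + 5 = 95.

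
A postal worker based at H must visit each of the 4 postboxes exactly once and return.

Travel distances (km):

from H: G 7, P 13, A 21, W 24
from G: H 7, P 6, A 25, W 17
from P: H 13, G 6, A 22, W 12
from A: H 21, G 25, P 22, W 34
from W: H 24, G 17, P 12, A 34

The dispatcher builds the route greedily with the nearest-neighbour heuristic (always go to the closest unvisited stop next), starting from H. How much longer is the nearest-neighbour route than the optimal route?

H: G=7, P=13, A=21, W=24 ⇒ G
G: P=6, W=17, A=25 ⇒ P
P: W=12, A=22 ⇒ W
W: A=34 ⇒ A
NN route H → G → P → W → A → H costs 80.
Optimal: H → G → W → P → A → H costs 79 (by enumerating all 12 distinct tours).
Excess = 80 − 79 = 1.

The nearest-neighbour route is 1 km longer than optimal.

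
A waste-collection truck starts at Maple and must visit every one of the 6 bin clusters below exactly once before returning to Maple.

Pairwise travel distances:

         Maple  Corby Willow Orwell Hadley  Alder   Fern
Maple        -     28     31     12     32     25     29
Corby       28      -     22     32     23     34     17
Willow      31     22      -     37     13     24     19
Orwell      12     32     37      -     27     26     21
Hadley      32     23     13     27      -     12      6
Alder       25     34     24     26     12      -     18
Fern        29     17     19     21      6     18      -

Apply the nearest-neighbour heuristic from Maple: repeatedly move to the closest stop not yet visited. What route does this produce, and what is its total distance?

At Maple the remaining stops are Orwell 12, Alder 25, Corby 28, Fern 29, Willow 31, Hadley 32; go to Orwell.
At Orwell the remaining stops are Fern 21, Alder 26, Hadley 27, Corby 32, Willow 37; go to Fern.
At Fern the remaining stops are Hadley 6, Corby 17, Alder 18, Willow 19; go to Hadley.
At Hadley the remaining stops are Alder 12, Willow 13, Corby 23; go to Alder.
At Alder the remaining stops are Willow 24, Corby 34; go to Willow.
At Willow the remaining stops are Corby 22; go to Corby.
Return Corby→Maple: 28.
Total = 12 + 21 + 6 + 12 + 24 + 22 + 28 = 125.

125 along Maple → Orwell → Fern → Hadley → Alder → Willow → Corby → Maple.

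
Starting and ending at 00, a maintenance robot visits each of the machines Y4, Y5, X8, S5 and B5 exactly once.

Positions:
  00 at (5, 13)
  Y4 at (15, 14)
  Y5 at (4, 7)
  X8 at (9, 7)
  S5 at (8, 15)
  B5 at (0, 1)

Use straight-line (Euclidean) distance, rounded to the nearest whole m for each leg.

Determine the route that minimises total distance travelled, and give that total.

Minimum total distance: 44 m.

00 - Y4 - Y5 - X8 - S5 - B5 - 00: 10+13+5+8+16+13 = 65
00 - Y4 - Y5 - X8 - B5 - S5 - 00: 10+13+5+11+16+4 = 59
00 - Y4 - Y5 - S5 - X8 - B5 - 00: 10+13+9+8+11+13 = 64
00 - Y4 - Y5 - S5 - B5 - X8 - 00: 10+13+9+16+11+7 = 66
00 - Y4 - Y5 - B5 - X8 - S5 - 00: 10+13+7+11+8+4 = 53
00 - Y4 - Y5 - B5 - S5 - X8 - 00: 10+13+7+16+8+7 = 61
00 - Y4 - X8 - Y5 - S5 - B5 - 00: 10+9+5+9+16+13 = 62
00 - Y4 - X8 - Y5 - B5 - S5 - 00: 10+9+5+7+16+4 = 51
00 - Y4 - X8 - S5 - Y5 - B5 - 00: 10+9+8+9+7+13 = 56
00 - Y4 - X8 - S5 - B5 - Y5 - 00: 10+9+8+16+7+6 = 56
00 - Y4 - X8 - B5 - Y5 - S5 - 00: 10+9+11+7+9+4 = 50
00 - Y4 - X8 - B5 - S5 - Y5 - 00: 10+9+11+16+9+6 = 61
00 - Y4 - S5 - Y5 - X8 - B5 - 00: 10+7+9+5+11+13 = 55
00 - Y4 - S5 - Y5 - B5 - X8 - 00: 10+7+9+7+11+7 = 51
… (46 more)
00 - Y5 - B5 - X8 - Y4 - S5 - 00: 6+7+11+9+7+4 = 44  ← best
The minimum is 44.
One optimal route: 00 → Y5 → B5 → X8 → Y4 → S5 → 00 (or its reverse).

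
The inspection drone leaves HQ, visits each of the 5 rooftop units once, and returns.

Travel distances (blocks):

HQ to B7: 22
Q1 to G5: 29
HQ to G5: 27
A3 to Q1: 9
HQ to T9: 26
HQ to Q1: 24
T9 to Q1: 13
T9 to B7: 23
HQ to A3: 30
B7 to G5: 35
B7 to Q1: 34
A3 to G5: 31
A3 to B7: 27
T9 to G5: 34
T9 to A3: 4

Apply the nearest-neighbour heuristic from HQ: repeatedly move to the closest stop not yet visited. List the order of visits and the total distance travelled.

114 blocks along HQ → B7 → T9 → A3 → Q1 → G5 → HQ.

At HQ the remaining stops are B7 22, Q1 24, T9 26, G5 27, A3 30; go to B7.
At B7 the remaining stops are T9 23, A3 27, Q1 34, G5 35; go to T9.
At T9 the remaining stops are A3 4, Q1 13, G5 34; go to A3.
At A3 the remaining stops are Q1 9, G5 31; go to Q1.
At Q1 the remaining stops are G5 29; go to G5.
Return G5→HQ: 27.
Total = 22 + 23 + 4 + 9 + 29 + 27 = 114.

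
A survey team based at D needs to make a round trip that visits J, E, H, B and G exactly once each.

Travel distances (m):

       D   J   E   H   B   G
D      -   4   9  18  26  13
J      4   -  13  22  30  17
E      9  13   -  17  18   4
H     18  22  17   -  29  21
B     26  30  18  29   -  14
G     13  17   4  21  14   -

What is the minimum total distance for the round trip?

82 m — the shortest possible round trip.

With 5 stops there are 5!/2 = 60 distinct round trips (a route and its reverse cost the same).
D → J → E → H → B → G → D: 4+13+17+29+14+13 = 90
D → J → E → H → G → B → D: 4+13+17+21+14+26 = 95
D → J → E → B → H → G → D: 4+13+18+29+21+13 = 98
D → J → E → B → G → H → D: 4+13+18+14+21+18 = 88
D → J → E → G → H → B → D: 4+13+4+21+29+26 = 97
D → J → E → G → B → H → D: 4+13+4+14+29+18 = 82
D → J → H → E → B → G → D: 4+22+17+18+14+13 = 88
D → J → H → E → G → B → D: 4+22+17+4+14+26 = 87
D → J → H → B → E → G → D: 4+22+29+18+4+13 = 90
D → J → H → B → G → E → D: 4+22+29+14+4+9 = 82
D → J → H → G → E → B → D: 4+22+21+4+18+26 = 95
D → J → H → G → B → E → D: 4+22+21+14+18+9 = 88
D → J → B → E → H → G → D: 4+30+18+17+21+13 = 103
D → J → B → E → G → H → D: 4+30+18+4+21+18 = 95
… (46 more)
The minimum is 82.
One optimal route: D → J → E → G → B → H → D (or its reverse).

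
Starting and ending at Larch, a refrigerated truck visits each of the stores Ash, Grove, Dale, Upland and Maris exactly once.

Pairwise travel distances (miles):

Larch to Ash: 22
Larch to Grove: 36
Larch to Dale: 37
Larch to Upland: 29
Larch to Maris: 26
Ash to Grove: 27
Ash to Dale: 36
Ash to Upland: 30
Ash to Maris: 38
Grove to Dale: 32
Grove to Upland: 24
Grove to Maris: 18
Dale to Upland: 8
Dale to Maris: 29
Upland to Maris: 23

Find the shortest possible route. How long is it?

Shortest round trip = 133 miles.

There are 60 distinct closed tours to check (reversals are equivalent).
Larch → Ash → Grove → Dale → Upland → Maris → Larch: 22+27+32+8+23+26 = 138
Larch → Ash → Grove → Dale → Maris → Upland → Larch: 22+27+32+29+23+29 = 162
Larch → Ash → Grove → Upland → Dale → Maris → Larch: 22+27+24+8+29+26 = 136
Larch → Ash → Grove → Upland → Maris → Dale → Larch: 22+27+24+23+29+37 = 162
Larch → Ash → Grove → Maris → Dale → Upland → Larch: 22+27+18+29+8+29 = 133
Larch → Ash → Grove → Maris → Upland → Dale → Larch: 22+27+18+23+8+37 = 135
Larch → Ash → Dale → Grove → Upland → Maris → Larch: 22+36+32+24+23+26 = 163
Larch → Ash → Dale → Grove → Maris → Upland → Larch: 22+36+32+18+23+29 = 160
Larch → Ash → Dale → Upland → Grove → Maris → Larch: 22+36+8+24+18+26 = 134
Larch → Ash → Dale → Upland → Maris → Grove → Larch: 22+36+8+23+18+36 = 143
Larch → Ash → Dale → Maris → Grove → Upland → Larch: 22+36+29+18+24+29 = 158
Larch → Ash → Dale → Maris → Upland → Grove → Larch: 22+36+29+23+24+36 = 170
Larch → Ash → Upland → Grove → Dale → Maris → Larch: 22+30+24+32+29+26 = 163
Larch → Ash → Upland → Grove → Maris → Dale → Larch: 22+30+24+18+29+37 = 160
… (46 more)
The minimum is 133.
One optimal route: Larch → Ash → Grove → Maris → Dale → Upland → Larch (or its reverse).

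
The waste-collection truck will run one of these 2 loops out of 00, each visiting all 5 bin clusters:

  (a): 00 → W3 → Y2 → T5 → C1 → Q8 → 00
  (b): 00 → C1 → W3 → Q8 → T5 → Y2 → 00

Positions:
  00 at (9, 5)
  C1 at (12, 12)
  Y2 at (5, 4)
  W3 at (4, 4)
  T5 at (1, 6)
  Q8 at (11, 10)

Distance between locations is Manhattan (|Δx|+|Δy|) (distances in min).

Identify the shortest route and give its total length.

(a): 6 + 1 + 6 + 17 + 3 + 7 = 40
(b): 10 + 16 + 13 + 14 + 6 + 5 = 64

Shortest is (a), total 40 min.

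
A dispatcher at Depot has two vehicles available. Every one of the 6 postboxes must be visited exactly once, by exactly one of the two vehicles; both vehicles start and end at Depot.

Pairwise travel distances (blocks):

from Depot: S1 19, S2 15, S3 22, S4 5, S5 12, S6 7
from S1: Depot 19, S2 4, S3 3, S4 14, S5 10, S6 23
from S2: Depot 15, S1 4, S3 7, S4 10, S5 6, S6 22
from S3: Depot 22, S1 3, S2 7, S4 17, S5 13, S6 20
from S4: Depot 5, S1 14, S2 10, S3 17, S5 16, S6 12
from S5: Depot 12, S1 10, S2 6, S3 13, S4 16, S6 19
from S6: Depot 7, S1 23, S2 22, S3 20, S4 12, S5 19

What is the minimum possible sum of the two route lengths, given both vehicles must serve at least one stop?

There are 2^5 − 1 = 31 ways to divide the 6 stops into two non-empty groups. For each, the best each vehicle can do is its own shortest tour through its group:
  {S1} + {S2, S3, S4, S5, S6}: 38 + 61 = 99
  {S2} + {S1, S3, S4, S5, S6}: 30 + 61 = 91
  {S1, S2} + {S3, S4, S5, S6}: 38 + 61 = 99
  {S3} + {S1, S2, S4, S5, S6}: 44 + 55 = 99
  {S1, S3} + {S2, S4, S5, S6}: 44 + 47 = 91
  {S2, S3} + {S1, S4, S5, S6}: 44 + 55 = 99
  … (31 splits in total)
  {S1, S2, S3, S4, S5} + {S6}: 47 + 14 = 61  ← best
Best: vehicle 1 Depot → S4 → S1 → S3 → S2 → S5 → Depot = 47; vehicle 2 Depot → S6 → Depot = 14; combined 61.

Minimum combined distance: 61 blocks.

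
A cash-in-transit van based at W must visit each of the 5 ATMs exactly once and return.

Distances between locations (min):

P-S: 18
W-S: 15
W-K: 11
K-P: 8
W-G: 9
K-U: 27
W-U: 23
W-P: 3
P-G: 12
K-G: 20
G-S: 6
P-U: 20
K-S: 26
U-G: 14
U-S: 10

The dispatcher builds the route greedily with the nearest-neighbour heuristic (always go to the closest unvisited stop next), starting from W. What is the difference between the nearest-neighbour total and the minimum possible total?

7 min longer than the optimal tour.

W: P=3, G=9, K=11, S=15, U=23 ⇒ P
P: K=8, G=12, S=18, U=20 ⇒ K
K: G=20, S=26, U=27 ⇒ G
G: S=6, U=14 ⇒ S
S: U=10 ⇒ U
NN route W → P → K → G → S → U → W costs 70.
Optimal: W → P → K → U → S → G → W costs 63 (by enumerating all 60 distinct tours).
Excess = 70 − 63 = 7.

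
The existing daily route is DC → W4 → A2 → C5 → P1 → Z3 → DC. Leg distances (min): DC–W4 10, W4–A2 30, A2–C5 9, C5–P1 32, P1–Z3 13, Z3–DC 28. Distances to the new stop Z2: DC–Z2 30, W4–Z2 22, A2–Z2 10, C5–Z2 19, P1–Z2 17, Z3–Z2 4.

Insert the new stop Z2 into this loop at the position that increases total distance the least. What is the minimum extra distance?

Insertion cost between consecutive stops i–j is d(i,Z2) + d(Z2,j) − d(i,j):
  between DC and W4: 30 + 22 − 10 = 42
  between W4 and A2: 22 + 10 − 30 = 2
  between A2 and C5: 10 + 19 − 9 = 20
  between C5 and P1: 19 + 17 − 32 = 4
  between P1 and Z3: 17 + 4 − 13 = 8
  between Z3 and DC: 4 + 30 − 28 = 6
Cheapest insertion is between W4 and A2, adding 2.
New total = 122 + 2 = 124.

+2 min — insert Z2 between W4 and A2.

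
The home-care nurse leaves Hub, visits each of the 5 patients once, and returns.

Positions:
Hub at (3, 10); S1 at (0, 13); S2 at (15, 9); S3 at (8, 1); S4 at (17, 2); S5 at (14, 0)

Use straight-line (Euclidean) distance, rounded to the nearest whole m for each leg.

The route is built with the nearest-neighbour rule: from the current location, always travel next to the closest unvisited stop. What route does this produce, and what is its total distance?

Total distance 47 m via the nearest-neighbour route Hub → S1 → S3 → S5 → S4 → S2 → Hub.

At Hub the remaining stops are S1 4, S3 10, S2 12, S5 15, S4 16; go to S1.
At S1 the remaining stops are S3 14, S2 16, S5 19, S4 20; go to S3.
At S3 the remaining stops are S5 6, S4 9, S2 11; go to S5.
At S5 the remaining stops are S4 4, S2 9; go to S4.
At S4 the remaining stops are S2 7; go to S2.
Return S2→Hub: 12.
Total = 4 + 14 + 6 + 4 + 7 + 12 = 47.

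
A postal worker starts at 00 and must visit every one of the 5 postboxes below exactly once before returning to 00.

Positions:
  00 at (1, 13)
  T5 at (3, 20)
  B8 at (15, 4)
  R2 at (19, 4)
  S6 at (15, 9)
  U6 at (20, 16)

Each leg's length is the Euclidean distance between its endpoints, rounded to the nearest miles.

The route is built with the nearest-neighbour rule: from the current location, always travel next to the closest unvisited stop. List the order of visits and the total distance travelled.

Total distance 63 miles via the nearest-neighbour route 00 → T5 → S6 → B8 → R2 → U6 → 00.

From 00: distances to unvisited — T5=7, S6=15, B8=17, U6=19, R2=20. Nearest is T5 (7).
From T5: distances to unvisited — S6=16, U6=17, B8=20, R2=23. Nearest is S6 (16).
From S6: distances to unvisited — B8=5, R2=6, U6=9. Nearest is B8 (5).
From B8: distances to unvisited — R2=4, U6=13. Nearest is R2 (4).
From R2: distances to unvisited — U6=12. Nearest is U6 (12).
Return U6→00: 19.
Total = 7 + 16 + 5 + 4 + 12 + 19 = 63.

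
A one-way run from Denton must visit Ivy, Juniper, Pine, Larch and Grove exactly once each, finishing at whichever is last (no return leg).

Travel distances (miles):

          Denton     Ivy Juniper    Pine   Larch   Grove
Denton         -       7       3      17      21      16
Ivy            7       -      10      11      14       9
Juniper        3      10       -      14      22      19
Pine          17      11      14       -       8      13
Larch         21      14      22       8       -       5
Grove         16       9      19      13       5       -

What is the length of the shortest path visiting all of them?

35 miles — the minimum one-way total.

There are 5! = 120 possible orderings.
Denton → Ivy → Juniper → Pine → Larch → Grove: 7+10+14+8+5 = 44
Denton → Ivy → Juniper → Pine → Grove → Larch: 7+10+14+13+5 = 49
Denton → Ivy → Juniper → Larch → Pine → Grove: 7+10+22+8+13 = 60
Denton → Ivy → Juniper → Larch → Grove → Pine: 7+10+22+5+13 = 57
Denton → Ivy → Juniper → Grove → Pine → Larch: 7+10+19+13+8 = 57
Denton → Ivy → Juniper → Grove → Larch → Pine: 7+10+19+5+8 = 49
Denton → Ivy → Pine → Juniper → Larch → Grove: 7+11+14+22+5 = 59
Denton → Ivy → Pine → Juniper → Grove → Larch: 7+11+14+19+5 = 56
Denton → Ivy → Pine → Larch → Juniper → Grove: 7+11+8+22+19 = 67
Denton → Ivy → Pine → Larch → Grove → Juniper: 7+11+8+5+19 = 50
Denton → Ivy → Pine → Grove → Juniper → Larch: 7+11+13+19+22 = 72
Denton → Ivy → Pine → Grove → Larch → Juniper: 7+11+13+5+22 = 58
Denton → Ivy → Larch → Juniper → Pine → Grove: 7+14+22+14+13 = 70
Denton → Ivy → Larch → Juniper → Grove → Pine: 7+14+22+19+13 = 75
… (106 more)
Denton → Juniper → Ivy → Grove → Larch → Pine: 3+10+9+5+8 = 35  ← best
The minimum is 35.
One shortest path: Denton → Juniper → Ivy → Grove → Larch → Pine.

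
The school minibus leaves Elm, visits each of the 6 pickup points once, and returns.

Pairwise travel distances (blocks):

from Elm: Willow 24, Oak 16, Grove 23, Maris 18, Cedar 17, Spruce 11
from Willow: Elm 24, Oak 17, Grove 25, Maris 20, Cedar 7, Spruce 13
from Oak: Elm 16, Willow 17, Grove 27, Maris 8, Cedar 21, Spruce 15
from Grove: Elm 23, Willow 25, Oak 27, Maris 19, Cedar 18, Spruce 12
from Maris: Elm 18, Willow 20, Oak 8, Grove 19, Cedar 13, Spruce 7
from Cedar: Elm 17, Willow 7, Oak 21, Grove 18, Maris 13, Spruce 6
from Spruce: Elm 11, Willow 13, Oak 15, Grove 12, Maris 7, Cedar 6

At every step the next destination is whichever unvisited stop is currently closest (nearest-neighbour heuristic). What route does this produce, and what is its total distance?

From Elm: distances to unvisited — Spruce=11, Oak=16, Cedar=17, Maris=18, Grove=23, Willow=24. Nearest is Spruce (11).
From Spruce: distances to unvisited — Cedar=6, Maris=7, Grove=12, Willow=13, Oak=15. Nearest is Cedar (6).
From Cedar: distances to unvisited — Willow=7, Maris=13, Grove=18, Oak=21. Nearest is Willow (7).
From Willow: distances to unvisited — Oak=17, Maris=20, Grove=25. Nearest is Oak (17).
From Oak: distances to unvisited — Maris=8, Grove=27. Nearest is Maris (8).
From Maris: distances to unvisited — Grove=19. Nearest is Grove (19).
Return Grove→Elm: 23.
Total = 11 + 6 + 7 + 17 + 8 + 19 + 23 = 91.

Total distance 91 blocks via the nearest-neighbour route Elm → Spruce → Cedar → Willow → Oak → Maris → Grove → Elm.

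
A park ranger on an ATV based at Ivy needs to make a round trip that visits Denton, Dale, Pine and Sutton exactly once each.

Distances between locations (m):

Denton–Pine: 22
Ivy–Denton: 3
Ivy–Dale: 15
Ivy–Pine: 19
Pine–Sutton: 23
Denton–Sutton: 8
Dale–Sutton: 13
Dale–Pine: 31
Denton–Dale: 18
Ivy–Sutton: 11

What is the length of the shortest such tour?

Ivy-Denton-Dale-Pine-Sutton-Ivy: 3+18+31+23+11 = 86
Ivy-Denton-Dale-Sutton-Pine-Ivy: 3+18+13+23+19 = 76
Ivy-Denton-Pine-Dale-Sutton-Ivy: 3+22+31+13+11 = 80
Ivy-Denton-Pine-Sutton-Dale-Ivy: 3+22+23+13+15 = 76
Ivy-Denton-Sutton-Dale-Pine-Ivy: 3+8+13+31+19 = 74
Ivy-Denton-Sutton-Pine-Dale-Ivy: 3+8+23+31+15 = 80
Ivy-Dale-Denton-Pine-Sutton-Ivy: 15+18+22+23+11 = 89
Ivy-Dale-Denton-Sutton-Pine-Ivy: 15+18+8+23+19 = 83
Ivy-Dale-Pine-Denton-Sutton-Ivy: 15+31+22+8+11 = 87
Ivy-Dale-Sutton-Denton-Pine-Ivy: 15+13+8+22+19 = 77
Ivy-Pine-Denton-Dale-Sutton-Ivy: 19+22+18+13+11 = 83
Ivy-Pine-Dale-Denton-Sutton-Ivy: 19+31+18+8+11 = 87
The minimum is 74.
One optimal route: Ivy → Denton → Sutton → Dale → Pine → Ivy (or its reverse).

Shortest round trip = 74 m.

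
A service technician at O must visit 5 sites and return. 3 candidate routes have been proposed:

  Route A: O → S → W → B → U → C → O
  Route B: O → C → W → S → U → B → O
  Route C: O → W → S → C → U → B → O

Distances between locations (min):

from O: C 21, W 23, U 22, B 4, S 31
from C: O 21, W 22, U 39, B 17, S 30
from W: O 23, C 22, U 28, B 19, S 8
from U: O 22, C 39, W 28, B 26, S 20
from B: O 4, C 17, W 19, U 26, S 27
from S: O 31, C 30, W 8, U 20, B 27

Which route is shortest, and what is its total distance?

Shortest is Route B, total 101 min.

Route A: 31 + 8 + 19 + 26 + 39 + 21 = 144
Route B: 21 + 22 + 8 + 20 + 26 + 4 = 101
Route C: 23 + 8 + 30 + 39 + 26 + 4 = 130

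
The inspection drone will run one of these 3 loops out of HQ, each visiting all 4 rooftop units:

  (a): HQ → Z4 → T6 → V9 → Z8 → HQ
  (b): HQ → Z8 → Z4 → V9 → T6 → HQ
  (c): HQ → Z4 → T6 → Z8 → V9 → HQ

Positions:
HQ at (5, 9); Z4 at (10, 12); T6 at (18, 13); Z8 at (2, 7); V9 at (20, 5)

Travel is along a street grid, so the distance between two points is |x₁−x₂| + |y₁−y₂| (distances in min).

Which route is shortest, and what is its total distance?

(a): 8 + 9 + 10 + 20 + 5 = 52
(b): 5 + 13 + 17 + 10 + 17 = 62
(c): 8 + 9 + 22 + 20 + 19 = 78

52 min — (a) is the shortest.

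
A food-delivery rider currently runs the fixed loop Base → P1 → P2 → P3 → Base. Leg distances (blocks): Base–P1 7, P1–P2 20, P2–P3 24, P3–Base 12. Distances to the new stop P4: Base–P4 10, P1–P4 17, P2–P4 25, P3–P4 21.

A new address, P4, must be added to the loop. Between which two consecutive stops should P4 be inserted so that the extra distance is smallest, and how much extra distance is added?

Insertion cost between consecutive stops i–j is d(i,P4) + d(P4,j) − d(i,j):
  between Base and P1: 10 + 17 − 7 = 20
  between P1 and P2: 17 + 25 − 20 = 22
  between P2 and P3: 25 + 21 − 24 = 22
  between P3 and Base: 21 + 10 − 12 = 19
Cheapest insertion is between P3 and Base, adding 19.
New total = 63 + 19 = 82.

+19 blocks — insert P4 between P3 and Base.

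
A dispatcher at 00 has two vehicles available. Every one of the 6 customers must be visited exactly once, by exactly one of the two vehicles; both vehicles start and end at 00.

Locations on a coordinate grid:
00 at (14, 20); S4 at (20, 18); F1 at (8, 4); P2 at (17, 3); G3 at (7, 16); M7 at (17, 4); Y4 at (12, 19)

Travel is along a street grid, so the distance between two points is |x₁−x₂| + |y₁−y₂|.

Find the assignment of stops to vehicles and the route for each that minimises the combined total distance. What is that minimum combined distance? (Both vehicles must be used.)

There are 2^5 − 1 = 31 ways to divide the 6 stops into two non-empty groups. For each, the best each vehicle can do is its own shortest tour through its group:
  {S4} + {F1, P2, G3, M7, Y4}: 16 + 54 = 70
  {F1} + {S4, P2, G3, M7, Y4}: 44 + 60 = 104
  {S4, F1} + {P2, G3, M7, Y4}: 56 + 54 = 110
  {P2} + {S4, F1, G3, M7, Y4}: 40 + 58 = 98
  {S4, P2} + {F1, G3, M7, Y4}: 46 + 52 = 98
  {F1, P2} + {S4, G3, M7, Y4}: 52 + 58 = 110
  … (31 splits in total)
  {S4, F1, P2, G3, M7} + {Y4}: 60 + 6 = 66  ← best
Best: vehicle 1 00 → S4 → P2 → M7 → F1 → G3 → 00 = 60; vehicle 2 00 → Y4 → 00 = 6; combined 66.

Minimum combined distance: 66.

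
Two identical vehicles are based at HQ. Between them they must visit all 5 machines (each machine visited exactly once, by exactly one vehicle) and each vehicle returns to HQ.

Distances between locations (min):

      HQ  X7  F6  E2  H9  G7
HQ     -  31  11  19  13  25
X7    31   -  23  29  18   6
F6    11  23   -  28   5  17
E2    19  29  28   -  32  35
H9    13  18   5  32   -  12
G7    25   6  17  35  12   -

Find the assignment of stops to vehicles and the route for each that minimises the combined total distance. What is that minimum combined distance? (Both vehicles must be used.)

Try each way of splitting the stops between the two vehicles (each non-empty) and, for each split, find the best tour for each vehicle:
  {X7} + {F6, E2, H9, G7}: 62 + 82 = 144
  {F6} + {X7, E2, H9, G7}: 22 + 79 = 101
  {X7, F6} + {E2, H9, G7}: 65 + 79 = 144
  {E2} + {X7, F6, H9, G7}: 38 + 65 = 103
  {X7, E2} + {F6, H9, G7}: 79 + 53 = 132
  {F6, E2} + {X7, H9, G7}: 58 + 62 = 120
  … (15 splits in total)
Best: vehicle 1 HQ → F6 → HQ = 22; vehicle 2 HQ → E2 → X7 → G7 → H9 → HQ = 79; combined 101.

101 min — the smallest possible combined total.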